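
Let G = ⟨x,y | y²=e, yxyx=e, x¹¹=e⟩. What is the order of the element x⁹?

Compute successive powers until reaching e:
  (x⁹)¹ = x⁹, (x⁹)² = x⁷, (x⁹)³ = x⁵, (x⁹)⁴ = x³, (x⁹)⁵ = x, (x⁹)⁶ = x¹⁰, (x⁹)⁷ = x⁸, (x⁹)⁸ = x⁶, (x⁹)⁹ = x⁴, (x⁹)¹⁰ = x², (x⁹)¹¹ = e.
The smallest positive k with (x⁹)ᵏ = e is 11.

Answer: 11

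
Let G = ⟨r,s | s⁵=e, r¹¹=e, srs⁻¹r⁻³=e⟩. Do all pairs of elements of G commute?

r·s = rs but s·r = r³s, so r·s ≠ s·r and G is not abelian.

Answer: No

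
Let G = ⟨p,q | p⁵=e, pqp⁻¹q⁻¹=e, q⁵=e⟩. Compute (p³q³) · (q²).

Compute (p³q³) · (q²) by multiplying left to right and reducing via the relations at each step:
  (p³q³) · q² = p³

Answer: p³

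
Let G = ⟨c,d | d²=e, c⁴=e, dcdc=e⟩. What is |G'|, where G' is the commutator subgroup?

G' = [G, G] is generated by all commutators. The generator-pair commutators are: [c, d] = c².
The subgroup they normally generate is {e, c²}, of order 2.
Check: |G/G'| = 8/2 = 4 is the order of the abelianisation.

Answer: 2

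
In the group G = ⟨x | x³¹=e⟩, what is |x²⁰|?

Compute successive powers until reaching e:
  (x²⁰)¹ = x²⁰, (x²⁰)² = x⁹, (x²⁰)³ = x²⁹, (x²⁰)⁴ = x¹⁸, (x²⁰)⁵ = x⁷, (x²⁰)⁶ = x²⁷, (x²⁰)⁷ = x¹⁶, (x²⁰)⁸ = x⁵, (x²⁰)⁹ = x²⁵, (x²⁰)¹⁰ = x¹⁴, (x²⁰)¹¹ = x³, (x²⁰)¹² = x²³, (x²⁰)¹³ = x¹², (x²⁰)¹⁴ = x, (x²⁰)¹⁵ = x²¹, (x²⁰)¹⁶ = x¹⁰, (x²⁰)¹⁷ = x³⁰, (x²⁰)¹⁸ = x¹⁹, (x²⁰)¹⁹ = x⁸, (x²⁰)²⁰ = x²⁸, (x²⁰)²¹ = x¹⁷, (x²⁰)²² = x⁶, (x²⁰)²³ = x²⁶, (x²⁰)²⁴ = x¹⁵, (x²⁰)²⁵ = x⁴, (x²⁰)²⁶ = x²⁴, (x²⁰)²⁷ = x¹³, (x²⁰)²⁸ = x², (x²⁰)²⁹ = x²², (x²⁰)³⁰ = x¹¹, (x²⁰)³¹ = e.
The smallest positive k with (x²⁰)ᵏ = e is 31.

Answer: 31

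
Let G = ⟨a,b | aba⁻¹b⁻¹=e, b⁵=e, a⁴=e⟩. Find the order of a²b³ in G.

Compute successive powers until reaching e:
  (a²b³)¹ = a²b³, (a²b³)² = b, (a²b³)³ = a²b⁴, (a²b³)⁴ = b², (a²b³)⁵ = a², (a²b³)⁶ = b³, (a²b³)⁷ = a²b, (a²b³)⁸ = b⁴, (a²b³)⁹ = a²b², (a²b³)¹⁰ = e.
The smallest positive k with (a²b³)ᵏ = e is 10.

Answer: 10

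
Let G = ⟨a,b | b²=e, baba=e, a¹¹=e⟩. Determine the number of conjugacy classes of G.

The conjugacy classes (representative and size) are:
  [e] (size 1), [a¹⁰] (size 2), [a²] (size 2), [a³] (size 2), [a⁷] (size 2), [a⁶] (size 2), [a²b] (size 11).
Class equation: 1 + 2 + 2 + 2 + 2 + 2 + 11 = 22 = |G|. So G has 7 conjugacy classes.

Answer: 7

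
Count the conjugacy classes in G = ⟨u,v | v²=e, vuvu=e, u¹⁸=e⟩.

The conjugacy classes (representative and size) are:
  [e] (size 1), [u] (size 2), [u²] (size 2), [u³] (size 2), [u¹⁴] (size 2), [u⁵] (size 2), [u¹²] (size 2), [u⁷] (size 2), [u¹⁰] (size 2), [u⁹] (size 1), [u¹⁰v] (size 9), [uv] (size 9).
Class equation: 1 + 2 + 2 + 2 + 2 + 2 + 2 + 2 + 2 + 1 + 9 + 9 = 36 = |G|. So G has 12 conjugacy classes.

Answer: 12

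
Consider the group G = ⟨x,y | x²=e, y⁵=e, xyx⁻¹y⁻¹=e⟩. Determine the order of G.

Enumerate words in the generators, reducing via the relations: the distinct elements are
  {e, x, y, xy, y², y³, y⁴, xy², xy³, xy⁴}.
No further products give new elements, so |G| = 10.

Answer: 10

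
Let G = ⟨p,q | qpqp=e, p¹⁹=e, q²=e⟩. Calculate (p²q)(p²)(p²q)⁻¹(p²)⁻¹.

[(p²q), (p²)] = (p²q)·(p²)·(p²q)⁻¹·(p²)⁻¹.
  (p²q) · (p²) = q
  q · (p²q) = p¹⁷
  (p¹⁷) · (p¹⁷) = p¹⁵

Answer: p¹⁵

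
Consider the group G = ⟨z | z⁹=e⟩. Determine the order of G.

G is generated by a single element, so G is cyclic. The relator gives z⁹ = e and no smaller power is forced to be e, so the 9 powers {e, z, z², z³, z⁴, z⁵, z⁶, z⁷, z⁸} are distinct. Hence |G| = 9.

Answer: 9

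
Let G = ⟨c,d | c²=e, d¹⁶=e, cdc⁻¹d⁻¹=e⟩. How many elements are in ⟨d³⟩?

|⟨d³⟩| equals the order of d³. Compute successive powers until reaching e:
  (d³)¹ = d³, (d³)² = d⁶, (d³)³ = d⁹, (d³)⁴ = d¹², (d³)⁵ = d¹⁵, (d³)⁶ = d², (d³)⁷ = d⁵, (d³)⁸ = d⁸, (d³)⁹ = d¹¹, (d³)¹⁰ = d¹⁴, (d³)¹¹ = d, (d³)¹² = d⁴, (d³)¹³ = d⁷, (d³)¹⁴ = d¹⁰, (d³)¹⁵ = d¹³, (d³)¹⁶ = e.
The smallest positive k with (d³)ᵏ = e is 16, so |⟨d³⟩| = 16.

Answer: 16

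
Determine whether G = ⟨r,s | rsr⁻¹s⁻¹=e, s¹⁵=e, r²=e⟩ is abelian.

Each pair of generators commutes: r·s = rs = s·r. Since the generators pairwise commute, every element of G commutes with every other, so G is abelian.

Answer: Yes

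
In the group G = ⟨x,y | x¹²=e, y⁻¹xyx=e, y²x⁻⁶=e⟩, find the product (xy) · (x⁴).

Compute (xy) · (x⁴) by multiplying left to right and reducing via the relations at each step:
  (xy) · x⁴ = x³y⁻¹

Answer: x³y⁻¹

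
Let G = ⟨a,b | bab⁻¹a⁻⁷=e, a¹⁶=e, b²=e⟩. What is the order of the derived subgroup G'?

G' = [G, G] is generated by all commutators. The generator-pair commutators are: [a, b] = a¹⁰.
The subgroup they normally generate is {e, a², a⁴, a⁶, a⁸, a¹⁰, a¹², a¹⁴}, of order 8.
Check: |G/G'| = 32/8 = 4 is the order of the abelianisation.

Answer: 8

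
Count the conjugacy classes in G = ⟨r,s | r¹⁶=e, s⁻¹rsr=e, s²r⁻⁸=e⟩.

The conjugacy classes (representative and size) are:
  [e] (size 1), [r] (size 2), [r¹⁴] (size 2), [r³] (size 2), [r¹²] (size 2), [r⁵] (size 2), [r¹⁰] (size 2), [r⁷] (size 2), [r⁸] (size 1), [r⁶s] (size 8), [r³s⁻¹] (size 8).
Class equation: 1 + 2 + 2 + 2 + 2 + 2 + 2 + 2 + 1 + 8 + 8 = 32 = |G|. So G has 11 conjugacy classes.

Answer: 11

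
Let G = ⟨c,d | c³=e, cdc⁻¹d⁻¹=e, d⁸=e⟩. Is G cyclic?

|G| = 24. The element cd has order 24 (its powers give 24 distinct elements), so ⟨cd⟩ = G and G is cyclic.

Answer: Yes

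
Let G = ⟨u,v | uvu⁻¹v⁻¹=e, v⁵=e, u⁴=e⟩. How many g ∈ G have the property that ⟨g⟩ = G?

G is cyclic of order 20. An element generates G iff its order is 20, and a cyclic group of order 20 has exactly φ(20) = 8 such elements.

Answer: 8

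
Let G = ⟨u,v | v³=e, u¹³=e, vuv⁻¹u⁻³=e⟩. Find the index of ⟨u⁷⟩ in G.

First find ord(u⁷) by computing successive powers:
  (u⁷)¹ = u⁷, (u⁷)² = u, (u⁷)³ = u⁸, (u⁷)⁴ = u², (u⁷)⁵ = u⁹, (u⁷)⁶ = u³, (u⁷)⁷ = u¹⁰, (u⁷)⁸ = u⁴, (u⁷)⁹ = u¹¹, (u⁷)¹⁰ = u⁵, (u⁷)¹¹ = u¹², (u⁷)¹² = u⁶, (u⁷)¹³ = e.
So |⟨u⁷⟩| = ord(u⁷) = 13. With |G| = 39, by Lagrange [G : ⟨u⁷⟩] = 39/13 = 3.

Answer: 3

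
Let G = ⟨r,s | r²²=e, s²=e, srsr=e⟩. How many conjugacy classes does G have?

The conjugacy classes (representative and size) are:
  [e] (size 1), [r] (size 2), [r²] (size 2), [r¹⁹] (size 2), [r⁴] (size 2), [r⁵] (size 2), [r⁶] (size 2), [r⁷] (size 2), [r⁸] (size 2), [r¹³] (size 2), [r¹⁰] (size 2), [r¹¹] (size 1), [r⁶s] (size 11), [rs] (size 11).
Class equation: 1 + 2 + 2 + 2 + 2 + 2 + 2 + 2 + 2 + 2 + 2 + 1 + 11 + 11 = 44 = |G|. So G has 14 conjugacy classes.

Answer: 14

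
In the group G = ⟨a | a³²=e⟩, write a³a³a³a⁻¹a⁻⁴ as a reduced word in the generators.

Multiply left to right, reducing at each step:
  (a³) · a³ = a⁶
  (a⁶) · a³ = a⁹
  (a⁹) · a⁻¹ = a⁸
  (a⁸) · a⁻⁴ = a⁴

Answer: a⁴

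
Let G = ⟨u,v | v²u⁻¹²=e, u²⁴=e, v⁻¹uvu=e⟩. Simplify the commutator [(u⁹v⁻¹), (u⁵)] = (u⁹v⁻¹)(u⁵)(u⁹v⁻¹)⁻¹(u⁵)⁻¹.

[(u⁹v⁻¹), (u⁵)] = (u⁹v⁻¹)·(u⁵)·(u⁹v⁻¹)⁻¹·(u⁵)⁻¹.
  (u⁹v⁻¹) · (u⁵) = u⁴v⁻¹
  (u⁴v⁻¹) · (u⁹v) = u¹⁹
  (u¹⁹) · (u¹⁹) = u¹⁴

Answer: u¹⁴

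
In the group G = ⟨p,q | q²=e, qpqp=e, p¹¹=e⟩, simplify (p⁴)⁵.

Compute successive powers of (p⁴), reducing at each step:
  (p⁴)²: (p⁴) · p⁴ = p⁸
  (p⁴)³: (p⁸) · p⁴ = p
  (p⁴)⁴: p · p⁴ = p⁵
  (p⁴)⁵: (p⁵) · p⁴ = p⁹

Answer: p⁹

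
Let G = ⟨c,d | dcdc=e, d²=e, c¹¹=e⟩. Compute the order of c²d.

Compute successive powers until reaching e:
  (c²d)¹ = c²d, (c²d)² = e.
The smallest positive k with (c²d)ᵏ = e is 2.

Answer: 2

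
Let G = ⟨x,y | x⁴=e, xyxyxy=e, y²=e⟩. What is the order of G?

Enumerate words in the generators, reducing via the relations: the distinct elements are
  {e, x, y, xy, x², x³, yx, xyx, x²y, x³y, yx², yx³, xyx², xyx³, x²yx, x³yx, yx²y, xyx²y, x²yx², x²yx³, x³yx², x³yx³, x²yx²y, x³yx²y}.
No further products give new elements, so |G| = 24.

Answer: 24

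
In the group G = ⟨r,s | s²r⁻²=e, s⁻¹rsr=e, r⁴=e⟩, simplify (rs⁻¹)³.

Compute successive powers of (rs⁻¹), reducing at each step:
  (rs⁻¹)²: (rs⁻¹) · r = s⁻¹;   (s⁻¹) · s⁻¹ = r²
  (rs⁻¹)³: (r²) · r = r³;   (r³) · s⁻¹ = rs

Answer: rs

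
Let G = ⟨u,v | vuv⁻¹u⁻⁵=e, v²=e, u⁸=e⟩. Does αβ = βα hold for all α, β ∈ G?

u·v = uv but v·u = u⁵v, so u·v ≠ v·u and G is not abelian.

Answer: No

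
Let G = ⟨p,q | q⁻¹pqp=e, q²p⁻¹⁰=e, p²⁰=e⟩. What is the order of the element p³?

Compute successive powers until reaching e:
  (p³)¹ = p³, (p³)² = p⁶, (p³)³ = p⁹, (p³)⁴ = p¹², (p³)⁵ = p¹⁵, (p³)⁶ = p¹⁸, (p³)⁷ = p, (p³)⁸ = p⁴, (p³)⁹ = p⁷, (p³)¹⁰ = p¹⁰, (p³)¹¹ = p¹³, (p³)¹² = p¹⁶, (p³)¹³ = p¹⁹, (p³)¹⁴ = p², (p³)¹⁵ = p⁵, (p³)¹⁶ = p⁸, (p³)¹⁷ = p¹¹, (p³)¹⁸ = p¹⁴, (p³)¹⁹ = p¹⁷, (p³)²⁰ = e.
The smallest positive k with (p³)ᵏ = e is 20.

Answer: 20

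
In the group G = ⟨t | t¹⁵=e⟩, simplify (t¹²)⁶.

Compute successive powers of (t¹²), reducing at each step:
  (t¹²)²: (t¹²) · t¹² = t⁹
  (t¹²)³: (t⁹) · t¹² = t⁶
  (t¹²)⁴: (t⁶) · t¹² = t³
  (t¹²)⁵: (t³) · t¹² = e
  (t¹²)⁶: e · t¹² = t¹²

Answer: t¹²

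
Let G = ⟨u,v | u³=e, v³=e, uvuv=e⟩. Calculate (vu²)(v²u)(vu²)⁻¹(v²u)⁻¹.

[(vu²), (v²u)] = (vu²)·(v²u)·(vu²)⁻¹·(v²u)⁻¹.
  (vu²) · (v²u) = uv
  (uv) · (uv²) = v
  v · (u²v) = uv²u

Answer: uv²u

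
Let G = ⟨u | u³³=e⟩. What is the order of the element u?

Compute successive powers until reaching e:
  u¹ = u, u² = u², u³ = u³, u⁴ = u⁴, u⁵ = u⁵, u⁶ = u⁶, u⁷ = u⁷, u⁸ = u⁸, u⁹ = u⁹, u¹⁰ = u¹⁰, u¹¹ = u¹¹, u¹² = u¹², u¹³ = u¹³, u¹⁴ = u¹⁴, u¹⁵ = u¹⁵, u¹⁶ = u¹⁶, u¹⁷ = u¹⁷, u¹⁸ = u¹⁸, u¹⁹ = u¹⁹, u²⁰ = u²⁰, u²¹ = u²¹, u²² = u²², u²³ = u²³, u²⁴ = u²⁴, u²⁵ = u²⁵, u²⁶ = u²⁶, u²⁷ = u²⁷, u²⁸ = u²⁸, u²⁹ = u²⁹, u³⁰ = u³⁰, u³¹ = u³¹, u³² = u³², u³³ = e.
The smallest positive k with uᵏ = e is 33.

Answer: 33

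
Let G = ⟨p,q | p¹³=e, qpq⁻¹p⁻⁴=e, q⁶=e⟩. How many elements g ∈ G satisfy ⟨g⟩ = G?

⟨g⟩ = G would require ord(g) = |G| = 78, but the maximum element order in G is 13 < 78. So G is not cyclic and no single element generates it: the count is 0.

Answer: 0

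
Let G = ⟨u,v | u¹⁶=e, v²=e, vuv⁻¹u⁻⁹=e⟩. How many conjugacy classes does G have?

The conjugacy classes (representative and size) are:
  [e] (size 1), [u⁹] (size 2), [u²] (size 1), [u³] (size 2), [u⁴] (size 1), [u¹³] (size 2), [u⁶] (size 1), [u¹⁵] (size 2), [u⁸] (size 1), [u¹⁰] (size 1), [u¹²] (size 1), [u¹⁴] (size 1), [v] (size 2), [uv] (size 2), [u²v] (size 2), [u¹¹v] (size 2), [u⁴v] (size 2), [u¹³v] (size 2), [u¹⁴v] (size 2), [u¹⁵v] (size 2).
Class equation: 1 + 2 + 1 + 2 + 1 + 2 + 1 + 2 + 1 + 1 + 1 + 1 + 2 + 2 + 2 + 2 + 2 + 2 + 2 + 2 = 32 = |G|. So G has 20 conjugacy classes.

Answer: 20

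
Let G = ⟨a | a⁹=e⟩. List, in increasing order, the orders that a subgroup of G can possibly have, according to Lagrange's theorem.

|G| = 9 = 3². By Lagrange's theorem the order of any subgroup divides 9; the divisors of 9 are 1, 3, 9.

Answer: 1, 3, 9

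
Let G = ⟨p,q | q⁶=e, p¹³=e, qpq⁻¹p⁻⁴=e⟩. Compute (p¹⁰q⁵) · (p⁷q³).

Compute (p¹⁰q⁵) · (p⁷q³) by multiplying left to right and reducing via the relations at each step:
  (p¹⁰q⁵) · p⁷ = p²q⁵
  (p²q⁵) · q³ = p²q²

Answer: p²q²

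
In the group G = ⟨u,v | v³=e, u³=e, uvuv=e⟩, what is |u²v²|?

Compute successive powers until reaching e:
  (u²v²)¹ = u²v², (u²v²)² = e.
The smallest positive k with (u²v²)ᵏ = e is 2.

Answer: 2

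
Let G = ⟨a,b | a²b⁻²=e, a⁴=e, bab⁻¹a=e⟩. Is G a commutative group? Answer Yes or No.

a·b = ab but b·a = ab⁻¹, so a·b ≠ b·a and G is not abelian.

Answer: No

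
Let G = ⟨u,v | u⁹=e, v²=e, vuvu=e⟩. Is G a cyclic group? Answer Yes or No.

Every cyclic group is abelian. But u·v = uv while v·u = u⁸v, so u·v ≠ v·u and G is not abelian. Hence G is not cyclic.

Answer: No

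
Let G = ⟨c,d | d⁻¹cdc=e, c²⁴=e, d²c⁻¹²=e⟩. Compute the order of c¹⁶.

Compute successive powers until reaching e:
  (c¹⁶)¹ = c¹⁶, (c¹⁶)² = c⁸, (c¹⁶)³ = e.
The smallest positive k with (c¹⁶)ᵏ = e is 3.

Answer: 3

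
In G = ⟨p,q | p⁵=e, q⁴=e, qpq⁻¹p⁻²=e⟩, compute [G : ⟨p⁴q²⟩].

First find ord(p⁴q²) by computing successive powers:
  (p⁴q²)¹ = p⁴q², (p⁴q²)² = e.
So |⟨p⁴q²⟩| = ord(p⁴q²) = 2. With |G| = 20, by Lagrange [G : ⟨p⁴q²⟩] = 20/2 = 10.

Answer: 10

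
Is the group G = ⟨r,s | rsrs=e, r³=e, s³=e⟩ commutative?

r·s = rs but s·r = r²s², so r·s ≠ s·r and G is not abelian.

Answer: No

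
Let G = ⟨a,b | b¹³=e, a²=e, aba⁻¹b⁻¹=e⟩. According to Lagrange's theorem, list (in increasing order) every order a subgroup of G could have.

|G| = 26 = 2 · 13. By Lagrange's theorem the order of any subgroup divides 26; the divisors of 26 are 1, 2, 13, 26.

Answer: 1, 2, 13, 26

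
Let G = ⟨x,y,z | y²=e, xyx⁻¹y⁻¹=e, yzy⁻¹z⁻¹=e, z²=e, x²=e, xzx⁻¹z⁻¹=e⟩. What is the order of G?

Enumerate words in the generators, reducing via the relations: the distinct elements are
  {e, x, y, z, xy, xz, yz, xyz}.
No further products give new elements, so |G| = 8.

Answer: 8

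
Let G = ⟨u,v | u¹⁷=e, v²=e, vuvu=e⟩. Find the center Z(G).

An element z ∈ Z(G) iff z commutes with every generator.
For example e is central: e·u = u = u·e; e·v = v = v·e.
Whereas u ∉ Z(G) since u·v = uv ≠ u¹⁶v = v·u.
Checking each of the 34 elements this way gives Z(G) = {e}, of order 1.

Answer: {e}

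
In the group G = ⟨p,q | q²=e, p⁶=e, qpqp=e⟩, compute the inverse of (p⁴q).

The order of (p⁴q) is 2 (smallest k with (p⁴q)ᵏ = e), so (p⁴q)⁻¹ = (p⁴q)¹ = p⁴q.
Check: (p⁴q) · (p⁴q) → (p⁴q) · p⁴ = q;   q · q = e, giving e as required.

Answer: p⁴q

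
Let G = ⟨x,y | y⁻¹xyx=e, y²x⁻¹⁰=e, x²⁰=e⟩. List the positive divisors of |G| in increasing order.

|G| = 40 = 2³ · 5. By Lagrange's theorem the order of any subgroup divides 40; the divisors of 40 are 1, 2, 4, 5, 8, 10, 20, 40.

Answer: 1, 2, 4, 5, 8, 10, 20, 40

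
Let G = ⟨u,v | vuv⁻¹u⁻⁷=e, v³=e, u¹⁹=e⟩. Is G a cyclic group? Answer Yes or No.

Every cyclic group is abelian. But u·v = uv while v·u = u⁷v, so u·v ≠ v·u and G is not abelian. Hence G is not cyclic.

Answer: No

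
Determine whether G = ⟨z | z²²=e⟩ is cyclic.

|G| = 22. The element z has order 22 (its powers give 22 distinct elements), so ⟨z⟩ = G and G is cyclic.

Answer: Yes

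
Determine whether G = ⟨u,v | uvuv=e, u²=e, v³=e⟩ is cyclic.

Every cyclic group is abelian. But u·v = uv while v·u = uv², so u·v ≠ v·u and G is not abelian. Hence G is not cyclic.

Answer: No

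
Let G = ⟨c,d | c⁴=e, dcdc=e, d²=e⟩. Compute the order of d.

Compute successive powers until reaching e:
  d¹ = d, d² = e.
The smallest positive k with dᵏ = e is 2.

Answer: 2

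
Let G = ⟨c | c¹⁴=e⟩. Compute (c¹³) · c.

Compute (c¹³) · c by multiplying left to right and reducing via the relations at each step:
  (c¹³) · c = e

Answer: e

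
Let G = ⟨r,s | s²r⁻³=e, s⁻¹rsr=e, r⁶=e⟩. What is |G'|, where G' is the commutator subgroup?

G' = [G, G] is generated by all commutators. The generator-pair commutators are: [r, s] = r².
The subgroup they normally generate is {e, r², r⁴}, of order 3.
Check: |G/G'| = 12/3 = 4 is the order of the abelianisation.

Answer: 3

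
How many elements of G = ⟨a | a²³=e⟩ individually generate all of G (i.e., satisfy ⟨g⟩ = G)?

G is cyclic of order 23. An element generates G iff its order is 23, and a cyclic group of order 23 has exactly φ(23) = 22 such elements.

Answer: 22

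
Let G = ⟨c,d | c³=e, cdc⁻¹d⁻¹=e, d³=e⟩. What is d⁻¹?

The order of d is 3 (smallest k with dᵏ = e), so d⁻¹ = d² = d².
Check: d · (d²) → d · d² = e, giving e as required.

Answer: d²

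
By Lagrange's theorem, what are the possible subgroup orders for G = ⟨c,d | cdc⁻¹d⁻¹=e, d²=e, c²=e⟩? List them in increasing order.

|G| = 4 = 2². By Lagrange's theorem the order of any subgroup divides 4; the divisors of 4 are 1, 2, 4.

Answer: 1, 2, 4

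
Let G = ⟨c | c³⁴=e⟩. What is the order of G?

G is generated by a single element, so G is cyclic. The relator gives c³⁴ = e and no smaller power is forced to be e, so the 34 powers {c, e, c², c³, c⁴, c⁵, c⁶, c⁷, c⁸, c⁹, c²², c²³, c²¹, c²⁰, c²⁴, c²⁵, c²⁶, c²⁷, c²⁸, c²⁹, c³², c³³, c³¹, c³⁰, c¹², c¹³, c¹¹, c¹⁰, c¹⁴, c¹⁵, c¹⁶, c¹⁷, c¹⁸, c¹⁹} are distinct. Hence |G| = 34.

Answer: 34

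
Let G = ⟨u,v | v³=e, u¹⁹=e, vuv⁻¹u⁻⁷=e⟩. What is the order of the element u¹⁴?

Compute successive powers until reaching e:
  (u¹⁴)¹ = u¹⁴, (u¹⁴)² = u⁹, (u¹⁴)³ = u⁴, (u¹⁴)⁴ = u¹⁸, (u¹⁴)⁵ = u¹³, (u¹⁴)⁶ = u⁸, (u¹⁴)⁷ = u³, (u¹⁴)⁸ = u¹⁷, (u¹⁴)⁹ = u¹², (u¹⁴)¹⁰ = u⁷, (u¹⁴)¹¹ = u², (u¹⁴)¹² = u¹⁶, (u¹⁴)¹³ = u¹¹, (u¹⁴)¹⁴ = u⁶, (u¹⁴)¹⁵ = u, (u¹⁴)¹⁶ = u¹⁵, (u¹⁴)¹⁷ = u¹⁰, (u¹⁴)¹⁸ = u⁵, (u¹⁴)¹⁹ = e.
The smallest positive k with (u¹⁴)ᵏ = e is 19.

Answer: 19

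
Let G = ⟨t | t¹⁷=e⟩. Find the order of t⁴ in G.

Compute successive powers until reaching e:
  (t⁴)¹ = t⁴, (t⁴)² = t⁸, (t⁴)³ = t¹², (t⁴)⁴ = t¹⁶, (t⁴)⁵ = t³, (t⁴)⁶ = t⁷, (t⁴)⁷ = t¹¹, (t⁴)⁸ = t¹⁵, (t⁴)⁹ = t², (t⁴)¹⁰ = t⁶, (t⁴)¹¹ = t¹⁰, (t⁴)¹² = t¹⁴, (t⁴)¹³ = t, (t⁴)¹⁴ = t⁵, (t⁴)¹⁵ = t⁹, (t⁴)¹⁶ = t¹³, (t⁴)¹⁷ = e.
The smallest positive k with (t⁴)ᵏ = e is 17.

Answer: 17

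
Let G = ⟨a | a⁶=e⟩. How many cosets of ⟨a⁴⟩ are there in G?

First find ord(a⁴) by computing successive powers:
  (a⁴)¹ = a⁴, (a⁴)² = a², (a⁴)³ = e.
So |⟨a⁴⟩| = ord(a⁴) = 3. With |G| = 6, by Lagrange [G : ⟨a⁴⟩] = 6/3 = 2.

Answer: 2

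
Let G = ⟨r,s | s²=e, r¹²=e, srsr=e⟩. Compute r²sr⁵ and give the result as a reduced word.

Multiply left to right, reducing at each step:
  (r²) · s = r²s
  (r²s) · r⁵ = r⁹s

Answer: r⁹s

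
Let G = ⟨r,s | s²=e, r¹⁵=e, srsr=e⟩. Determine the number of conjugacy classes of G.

The conjugacy classes (representative and size) are:
  [e] (size 1), [r¹⁴] (size 2), [r²] (size 2), [r³] (size 2), [r⁴] (size 2), [r¹⁰] (size 2), [r⁹] (size 2), [r⁷] (size 2), [r¹³s] (size 15).
Class equation: 1 + 2 + 2 + 2 + 2 + 2 + 2 + 2 + 15 = 30 = |G|. So G has 9 conjugacy classes.

Answer: 9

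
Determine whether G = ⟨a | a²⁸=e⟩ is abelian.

G has a single generator, so G is cyclic and hence abelian.

Answer: Yes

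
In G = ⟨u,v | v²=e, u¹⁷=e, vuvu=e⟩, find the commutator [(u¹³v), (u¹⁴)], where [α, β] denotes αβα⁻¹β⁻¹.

[(u¹³v), (u¹⁴)] = (u¹³v)·(u¹⁴)·(u¹³v)⁻¹·(u¹⁴)⁻¹.
  (u¹³v) · (u¹⁴) = u¹⁶v
  (u¹⁶v) · (u¹³v) = u³
  (u³) · (u³) = u⁶

Answer: u⁶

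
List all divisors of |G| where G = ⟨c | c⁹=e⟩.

|G| = 9 = 3². By Lagrange's theorem the order of any subgroup divides 9; the divisors of 9 are 1, 3, 9.

Answer: 1, 3, 9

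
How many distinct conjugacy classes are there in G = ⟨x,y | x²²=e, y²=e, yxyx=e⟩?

The conjugacy classes (representative and size) are:
  [e] (size 1), [x] (size 2), [x²] (size 2), [x¹⁹] (size 2), [x⁴] (size 2), [x⁵] (size 2), [x⁶] (size 2), [x⁷] (size 2), [x⁸] (size 2), [x¹³] (size 2), [x¹⁰] (size 2), [x¹¹] (size 1), [x⁶y] (size 11), [xy] (size 11).
Class equation: 1 + 2 + 2 + 2 + 2 + 2 + 2 + 2 + 2 + 2 + 2 + 1 + 11 + 11 = 44 = |G|. So G has 14 conjugacy classes.

Answer: 14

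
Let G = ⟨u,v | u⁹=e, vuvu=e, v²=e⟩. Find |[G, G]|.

G' = [G, G] is generated by all commutators. The generator-pair commutators are: [u, v] = u².
The subgroup they normally generate is {e, u, u², u³, u⁴, u⁵, u⁶, u⁷, u⁸}, of order 9.
Check: |G/G'| = 18/9 = 2 is the order of the abelianisation.

Answer: 9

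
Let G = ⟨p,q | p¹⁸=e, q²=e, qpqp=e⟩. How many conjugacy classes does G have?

The conjugacy classes (representative and size) are:
  [e] (size 1), [p] (size 2), [p²] (size 2), [p³] (size 2), [p¹⁴] (size 2), [p⁵] (size 2), [p¹²] (size 2), [p⁷] (size 2), [p¹⁰] (size 2), [p⁹] (size 1), [p¹⁰q] (size 9), [pq] (size 9).
Class equation: 1 + 2 + 2 + 2 + 2 + 2 + 2 + 2 + 2 + 1 + 9 + 9 = 36 = |G|. So G has 12 conjugacy classes.

Answer: 12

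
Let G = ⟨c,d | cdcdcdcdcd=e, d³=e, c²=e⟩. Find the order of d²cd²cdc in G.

Compute successive powers until reaching e:
  (d²cd²cdc)¹ = d²cd²cdc, (d²cd²cdc)² = cd²cdcd, (d²cd²cdc)³ = e.
The smallest positive k with (d²cd²cdc)ᵏ = e is 3.

Answer: 3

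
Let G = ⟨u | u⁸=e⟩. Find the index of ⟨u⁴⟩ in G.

First find ord(u⁴) by computing successive powers:
  (u⁴)¹ = u⁴, (u⁴)² = e.
So |⟨u⁴⟩| = ord(u⁴) = 2. With |G| = 8, by Lagrange [G : ⟨u⁴⟩] = 8/2 = 4.

Answer: 4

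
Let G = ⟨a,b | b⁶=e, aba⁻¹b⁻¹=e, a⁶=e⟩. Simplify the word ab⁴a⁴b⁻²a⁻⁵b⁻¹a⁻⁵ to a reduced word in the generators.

Multiply left to right, reducing at each step:
  a · b⁴ = ab⁴
  (ab⁴) · a⁴ = a⁵b⁴
  (a⁵b⁴) · b⁻² = a⁵b²
  (a⁵b²) · a⁻⁵ = b²
  (b²) · b⁻¹ = b
  b · a⁻⁵ = ab

Answer: ab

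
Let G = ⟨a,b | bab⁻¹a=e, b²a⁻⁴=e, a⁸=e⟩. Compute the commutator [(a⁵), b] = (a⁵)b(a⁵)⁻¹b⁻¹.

[(a⁵), b] = (a⁵)·b·(a⁵)⁻¹·b⁻¹.
  (a⁵) · b = ab⁻¹
  (ab⁻¹) · (a³) = a²b
  (a²b) · (b⁻¹) = a²

Answer: a²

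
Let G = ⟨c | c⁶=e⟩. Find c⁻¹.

The order of c is 6 (smallest k with cᵏ = e), so c⁻¹ = c⁵ = c⁵.
Check: c · (c⁵) → c · c⁵ = e, giving e as required.

Answer: c⁵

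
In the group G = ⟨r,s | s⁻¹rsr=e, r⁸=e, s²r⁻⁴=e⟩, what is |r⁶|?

Compute successive powers until reaching e:
  (r⁶)¹ = r⁶, (r⁶)² = r⁴, (r⁶)³ = r², (r⁶)⁴ = e.
The smallest positive k with (r⁶)ᵏ = e is 4.

Answer: 4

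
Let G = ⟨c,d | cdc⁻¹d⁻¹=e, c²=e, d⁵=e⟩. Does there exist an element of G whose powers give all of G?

|G| = 10. The element cd has order 10 (its powers give 10 distinct elements), so ⟨cd⟩ = G and G is cyclic.

Answer: Yes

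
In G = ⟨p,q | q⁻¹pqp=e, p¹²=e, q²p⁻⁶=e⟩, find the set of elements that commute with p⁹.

⟨p⁹⟩ ⊆ C_G(p⁹) since powers of p⁹ commute with p⁹; so |C_G(p⁹)| ≥ |⟨p⁹⟩| = 4.
By orbit–stabilizer, |C_G(p⁹)| = |G| / |conj. class of p⁹| = 24 / 2 = 12.
The 12 elements commuting with p⁹ are {e, p, p², p³, p⁴, p⁵, p⁶, p⁷, p⁸, p⁹, p¹⁰, p¹¹}.

Answer: {e, p, p², p³, p⁴, p⁵, p⁶, p⁷, p⁸, p⁹, p¹⁰, p¹¹}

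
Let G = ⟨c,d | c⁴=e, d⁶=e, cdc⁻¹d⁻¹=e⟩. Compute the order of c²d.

Compute successive powers until reaching e:
  (c²d)¹ = c²d, (c²d)² = d², (c²d)³ = c²d³, (c²d)⁴ = d⁴, (c²d)⁵ = c²d⁵, (c²d)⁶ = e.
The smallest positive k with (c²d)ᵏ = e is 6.

Answer: 6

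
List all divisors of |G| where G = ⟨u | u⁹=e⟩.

|G| = 9 = 3². By Lagrange's theorem the order of any subgroup divides 9; the divisors of 9 are 1, 3, 9.

Answer: 1, 3, 9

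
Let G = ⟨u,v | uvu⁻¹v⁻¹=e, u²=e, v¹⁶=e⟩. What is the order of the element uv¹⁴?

Compute successive powers until reaching e:
  (uv¹⁴)¹ = uv¹⁴, (uv¹⁴)² = v¹², (uv¹⁴)³ = uv¹⁰, (uv¹⁴)⁴ = v⁸, (uv¹⁴)⁵ = uv⁶, (uv¹⁴)⁶ = v⁴, (uv¹⁴)⁷ = uv², (uv¹⁴)⁸ = e.
The smallest positive k with (uv¹⁴)ᵏ = e is 8.

Answer: 8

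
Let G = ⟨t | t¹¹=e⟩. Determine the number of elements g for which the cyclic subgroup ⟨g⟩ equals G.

G is cyclic of order 11. An element generates G iff its order is 11, and a cyclic group of order 11 has exactly φ(11) = 10 such elements.

Answer: 10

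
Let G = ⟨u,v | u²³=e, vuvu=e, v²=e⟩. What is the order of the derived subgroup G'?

G' = [G, G] is generated by all commutators. The generator-pair commutators are: [u, v] = u².
The subgroup they normally generate is {e, u, u², u³, u⁴, u⁵, u⁶, u⁷, u⁸, u⁹, u¹⁰, u¹¹, u¹², u¹³, u¹⁴, u¹⁵, u¹⁶, u¹⁷, u¹⁸, u¹⁹, u²⁰, u²¹, u²²}, of order 23.
Check: |G/G'| = 46/23 = 2 is the order of the abelianisation.

Answer: 23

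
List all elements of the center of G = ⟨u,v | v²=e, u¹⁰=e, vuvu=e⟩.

An element z ∈ Z(G) iff z commutes with every generator.
For example u⁵ is central: (u⁵)·u = u⁶ = u·(u⁵); (u⁵)·v = u⁵v = v·(u⁵).
Whereas u ∉ Z(G) since u·v = uv ≠ u⁹v = v·u.
Checking each of the 20 elements this way gives Z(G) = {e, u⁵}, of order 2.

Answer: {e, u⁵}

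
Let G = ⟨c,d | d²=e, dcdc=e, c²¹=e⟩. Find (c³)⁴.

Compute successive powers of (c³), reducing at each step:
  (c³)²: (c³) · c³ = c⁶
  (c³)³: (c⁶) · c³ = c⁹
  (c³)⁴: (c⁹) · c³ = c¹²

Answer: c¹²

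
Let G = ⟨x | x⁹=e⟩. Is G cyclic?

|G| = 9. The element x has order 9 (its powers give 9 distinct elements), so ⟨x⟩ = G and G is cyclic.

Answer: Yes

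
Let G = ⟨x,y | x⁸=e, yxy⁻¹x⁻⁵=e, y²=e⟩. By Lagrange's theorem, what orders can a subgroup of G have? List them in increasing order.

|G| = 16 = 2⁴. By Lagrange's theorem the order of any subgroup divides 16; the divisors of 16 are 1, 2, 4, 8, 16.

Answer: 1, 2, 4, 8, 16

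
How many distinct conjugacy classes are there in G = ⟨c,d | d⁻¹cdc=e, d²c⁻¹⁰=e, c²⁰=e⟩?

The conjugacy classes (representative and size) are:
  [e] (size 1), [c] (size 2), [c²] (size 2), [c³] (size 2), [c⁴] (size 2), [c⁵] (size 2), [c¹⁴] (size 2), [c⁷] (size 2), [c⁸] (size 2), [c¹¹] (size 2), [c¹⁰] (size 1), [c²d⁻¹] (size 10), [c⁹d] (size 10).
Class equation: 1 + 2 + 2 + 2 + 2 + 2 + 2 + 2 + 2 + 2 + 1 + 10 + 10 = 40 = |G|. So G has 13 conjugacy classes.

Answer: 13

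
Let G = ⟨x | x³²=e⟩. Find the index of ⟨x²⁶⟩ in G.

First find ord(x²⁶) by computing successive powers:
  (x²⁶)¹ = x²⁶, (x²⁶)² = x²⁰, (x²⁶)³ = x¹⁴, (x²⁶)⁴ = x⁸, (x²⁶)⁵ = x², (x²⁶)⁶ = x²⁸, (x²⁶)⁷ = x²², (x²⁶)⁸ = x¹⁶, (x²⁶)⁹ = x¹⁰, (x²⁶)¹⁰ = x⁴, (x²⁶)¹¹ = x³⁰, (x²⁶)¹² = x²⁴, (x²⁶)¹³ = x¹⁸, (x²⁶)¹⁴ = x¹², (x²⁶)¹⁵ = x⁶, (x²⁶)¹⁶ = e.
So |⟨x²⁶⟩| = ord(x²⁶) = 16. With |G| = 32, by Lagrange [G : ⟨x²⁶⟩] = 32/16 = 2.

Answer: 2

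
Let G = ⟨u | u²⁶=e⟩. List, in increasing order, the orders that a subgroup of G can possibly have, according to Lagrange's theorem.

|G| = 26 = 2 · 13. By Lagrange's theorem the order of any subgroup divides 26; the divisors of 26 are 1, 2, 13, 26.

Answer: 1, 2, 13, 26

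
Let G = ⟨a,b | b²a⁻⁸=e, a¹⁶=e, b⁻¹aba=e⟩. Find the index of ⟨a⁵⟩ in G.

First find ord(a⁵) by computing successive powers:
  (a⁵)¹ = a⁵, (a⁵)² = a¹⁰, (a⁵)³ = a¹⁵, (a⁵)⁴ = a⁴, (a⁵)⁵ = a⁹, (a⁵)⁶ = a¹⁴, (a⁵)⁷ = a³, (a⁵)⁸ = a⁸, (a⁵)⁹ = a¹³, (a⁵)¹⁰ = a², (a⁵)¹¹ = a⁷, (a⁵)¹² = a¹², (a⁵)¹³ = a, (a⁵)¹⁴ = a⁶, (a⁵)¹⁵ = a¹¹, (a⁵)¹⁶ = e.
So |⟨a⁵⟩| = ord(a⁵) = 16. With |G| = 32, by Lagrange [G : ⟨a⁵⟩] = 32/16 = 2.

Answer: 2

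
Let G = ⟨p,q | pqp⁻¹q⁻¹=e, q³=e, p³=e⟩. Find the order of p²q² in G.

Compute successive powers until reaching e:
  (p²q²)¹ = p²q², (p²q²)² = pq, (p²q²)³ = e.
The smallest positive k with (p²q²)ᵏ = e is 3.

Answer: 3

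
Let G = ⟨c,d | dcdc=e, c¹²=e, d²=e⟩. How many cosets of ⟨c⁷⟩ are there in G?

First find ord(c⁷) by computing successive powers:
  (c⁷)¹ = c⁷, (c⁷)² = c², (c⁷)³ = c⁹, (c⁷)⁴ = c⁴, (c⁷)⁵ = c¹¹, (c⁷)⁶ = c⁶, (c⁷)⁷ = c, (c⁷)⁸ = c⁸, (c⁷)⁹ = c³, (c⁷)¹⁰ = c¹⁰, (c⁷)¹¹ = c⁵, (c⁷)¹² = e.
So |⟨c⁷⟩| = ord(c⁷) = 12. With |G| = 24, by Lagrange [G : ⟨c⁷⟩] = 24/12 = 2.

Answer: 2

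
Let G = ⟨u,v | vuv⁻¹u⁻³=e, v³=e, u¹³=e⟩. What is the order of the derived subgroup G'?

G' = [G, G] is generated by all commutators. The generator-pair commutators are: [u, v] = u¹¹.
The subgroup they normally generate is {e, u, u², u³, u⁴, u⁵, u⁶, u⁷, u⁸, u⁹, u¹⁰, u¹¹, u¹²}, of order 13.
Check: |G/G'| = 39/13 = 3 is the order of the abelianisation.

Answer: 13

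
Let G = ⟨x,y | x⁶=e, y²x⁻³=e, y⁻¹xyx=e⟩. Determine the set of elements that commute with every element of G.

An element z ∈ Z(G) iff z commutes with every generator.
For example x³ is central: (x³)·x = x⁴ = x·(x³); (x³)·y = y⁻¹ = y·(x³).
Whereas x ∉ Z(G) since x·y = xy ≠ x²y⁻¹ = y·x.
Checking each of the 12 elements this way gives Z(G) = {e, x³}, of order 2.

Answer: {e, x³}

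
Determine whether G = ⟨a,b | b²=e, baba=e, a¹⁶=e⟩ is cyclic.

Every cyclic group is abelian. But a·b = ab while b·a = a¹⁵b, so a·b ≠ b·a and G is not abelian. Hence G is not cyclic.

Answer: No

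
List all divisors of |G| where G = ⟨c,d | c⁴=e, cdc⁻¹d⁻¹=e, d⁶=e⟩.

|G| = 24 = 2³ · 3. By Lagrange's theorem the order of any subgroup divides 24; the divisors of 24 are 1, 2, 3, 4, 6, 8, 12, 24.

Answer: 1, 2, 3, 4, 6, 8, 12, 24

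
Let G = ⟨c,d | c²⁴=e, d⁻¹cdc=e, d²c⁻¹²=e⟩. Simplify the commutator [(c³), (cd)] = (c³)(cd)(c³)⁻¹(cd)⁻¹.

[(c³), (cd)] = (c³)·(cd)·(c³)⁻¹·(cd)⁻¹.
  (c³) · (cd) = c⁴d
  (c⁴d) · (c²¹) = c⁷d
  (c⁷d) · (cd⁻¹) = c⁶

Answer: c⁶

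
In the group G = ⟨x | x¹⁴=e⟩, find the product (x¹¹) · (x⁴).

Compute (x¹¹) · (x⁴) by multiplying left to right and reducing via the relations at each step:
  (x¹¹) · x⁴ = x

Answer: x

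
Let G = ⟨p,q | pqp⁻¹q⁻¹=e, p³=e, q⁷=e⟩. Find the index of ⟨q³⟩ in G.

First find ord(q³) by computing successive powers:
  (q³)¹ = q³, (q³)² = q⁶, (q³)³ = q², (q³)⁴ = q⁵, (q³)⁵ = q, (q³)⁶ = q⁴, (q³)⁷ = e.
So |⟨q³⟩| = ord(q³) = 7. With |G| = 21, by Lagrange [G : ⟨q³⟩] = 21/7 = 3.

Answer: 3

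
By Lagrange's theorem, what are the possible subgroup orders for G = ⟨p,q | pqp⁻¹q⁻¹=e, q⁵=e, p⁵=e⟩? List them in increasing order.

|G| = 25 = 5². By Lagrange's theorem the order of any subgroup divides 25; the divisors of 25 are 1, 5, 25.

Answer: 1, 5, 25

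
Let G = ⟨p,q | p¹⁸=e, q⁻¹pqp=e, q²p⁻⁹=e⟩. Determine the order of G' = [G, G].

G' = [G, G] is generated by all commutators. The generator-pair commutators are: [p, q] = p².
The subgroup they normally generate is {e, p², p⁴, p⁶, p⁸, p¹⁰, p¹², p¹⁴, p¹⁶}, of order 9.
Check: |G/G'| = 36/9 = 4 is the order of the abelianisation.

Answer: 9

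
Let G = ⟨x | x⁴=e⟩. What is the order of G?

G is generated by a single element, so G is cyclic. The relator gives x⁴ = e and no smaller power is forced to be e, so the 4 powers {e, x, x², x³} are distinct. Hence |G| = 4.

Answer: 4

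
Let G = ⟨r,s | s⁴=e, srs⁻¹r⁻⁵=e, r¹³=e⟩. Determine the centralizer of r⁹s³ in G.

⟨r⁹s³⟩ ⊆ C_G(r⁹s³) since powers of r⁹s³ commute with r⁹s³; so |C_G(r⁹s³)| ≥ |⟨r⁹s³⟩| = 4.
By orbit–stabilizer, |C_G(r⁹s³)| = |G| / |conj. class of r⁹s³| = 52 / 13 = 4.
The 4 elements commuting with r⁹s³ are {e, r⁷s, r³s², r⁹s³}.

Answer: {e, r⁷s, r³s², r⁹s³}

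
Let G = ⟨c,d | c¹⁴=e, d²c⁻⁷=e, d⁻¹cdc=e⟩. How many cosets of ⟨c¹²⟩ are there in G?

First find ord(c¹²) by computing successive powers:
  (c¹²)¹ = c¹², (c¹²)² = c¹⁰, (c¹²)³ = c⁸, (c¹²)⁴ = c⁶, (c¹²)⁵ = c⁴, (c¹²)⁶ = c², (c¹²)⁷ = e.
So |⟨c¹²⟩| = ord(c¹²) = 7. With |G| = 28, by Lagrange [G : ⟨c¹²⟩] = 28/7 = 4.

Answer: 4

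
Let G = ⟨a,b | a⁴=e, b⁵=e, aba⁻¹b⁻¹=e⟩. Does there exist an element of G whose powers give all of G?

|G| = 20. The element ab has order 20 (its powers give 20 distinct elements), so ⟨ab⟩ = G and G is cyclic.

Answer: Yes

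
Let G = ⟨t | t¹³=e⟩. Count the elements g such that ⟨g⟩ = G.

G is cyclic of order 13. An element generates G iff its order is 13, and a cyclic group of order 13 has exactly φ(13) = 12 such elements.

Answer: 12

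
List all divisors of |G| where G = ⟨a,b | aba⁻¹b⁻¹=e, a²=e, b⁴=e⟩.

|G| = 8 = 2³. By Lagrange's theorem the order of any subgroup divides 8; the divisors of 8 are 1, 2, 4, 8.

Answer: 1, 2, 4, 8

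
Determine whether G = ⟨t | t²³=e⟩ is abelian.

G has a single generator, so G is cyclic and hence abelian.

Answer: Yes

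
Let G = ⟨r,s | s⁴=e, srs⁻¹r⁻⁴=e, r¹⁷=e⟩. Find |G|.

Enumerate words in the generators, reducing via the relations: the distinct elements are
  {e, r, s, rs, r², r³, r⁴, r⁵, r⁶, r⁷, r⁸, r⁹, s², s³, rs², rs³, r²s, r³s, r¹², r¹³, r¹¹, r¹⁰, r¹⁴, r¹⁵, r¹⁶, r⁴s, r⁵s, r⁶s, r⁷s, r⁸s, r⁹s, r²s², r²s³, r³s², r³s³, r¹²s, r¹³s, r¹¹s, r¹⁰s, r¹⁴s, r¹⁵s, r¹⁶s, r⁴s², r⁴s³, r⁵s², r⁵s³, r⁶s², r⁶s³, r⁷s², r⁷s³, r⁸s², r⁸s³, r⁹s², r⁹s³, r¹²s², r¹²s³, r¹³s², r¹³s³, r¹¹s², r¹¹s³, r¹⁰s², r¹⁰s³, r¹⁴s², r¹⁴s³, r¹⁵s², r¹⁵s³, r¹⁶s², r¹⁶s³}.
No further products give new elements, so |G| = 68.

Answer: 68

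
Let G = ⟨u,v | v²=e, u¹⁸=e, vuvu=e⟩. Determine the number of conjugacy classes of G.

The conjugacy classes (representative and size) are:
  [e] (size 1), [u] (size 2), [u²] (size 2), [u³] (size 2), [u¹⁴] (size 2), [u⁵] (size 2), [u¹²] (size 2), [u⁷] (size 2), [u¹⁰] (size 2), [u⁹] (size 1), [u¹⁰v] (size 9), [uv] (size 9).
Class equation: 1 + 2 + 2 + 2 + 2 + 2 + 2 + 2 + 2 + 1 + 9 + 9 = 36 = |G|. So G has 12 conjugacy classes.

Answer: 12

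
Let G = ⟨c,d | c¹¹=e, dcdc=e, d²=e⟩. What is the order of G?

Enumerate words in the generators, reducing via the relations: the distinct elements are
  {c, d, e, cd, c², c³, c⁴, c⁵, c⁶, c⁷, c⁸, c⁹, c²d, c³d, c¹⁰, c⁴d, c⁵d, c⁶d, c⁷d, c⁸d, c⁹d, c¹⁰d}.
No further products give new elements, so |G| = 22.

Answer: 22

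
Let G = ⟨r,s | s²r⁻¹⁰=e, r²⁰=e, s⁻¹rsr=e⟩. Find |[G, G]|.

G' = [G, G] is generated by all commutators. The generator-pair commutators are: [r, s] = r².
The subgroup they normally generate is {e, r², r⁴, r⁶, r⁸, r¹⁰, r¹², r¹⁴, r¹⁶, r¹⁸}, of order 10.
Check: |G/G'| = 40/10 = 4 is the order of the abelianisation.

Answer: 10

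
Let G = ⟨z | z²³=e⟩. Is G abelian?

G has a single generator, so G is cyclic and hence abelian.

Answer: Yes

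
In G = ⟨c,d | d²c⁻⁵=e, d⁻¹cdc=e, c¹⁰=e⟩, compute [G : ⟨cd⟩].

First find ord(cd) by computing successive powers:
  (cd)¹ = cd, (cd)² = c⁵, (cd)³ = cd⁻¹, (cd)⁴ = e.
So |⟨cd⟩| = ord(cd) = 4. With |G| = 20, by Lagrange [G : ⟨cd⟩] = 20/4 = 5.

Answer: 5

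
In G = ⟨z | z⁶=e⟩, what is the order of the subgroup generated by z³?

|⟨z³⟩| equals the order of z³. Compute successive powers until reaching e:
  (z³)¹ = z³, (z³)² = e.
The smallest positive k with (z³)ᵏ = e is 2, so |⟨z³⟩| = 2.

Answer: 2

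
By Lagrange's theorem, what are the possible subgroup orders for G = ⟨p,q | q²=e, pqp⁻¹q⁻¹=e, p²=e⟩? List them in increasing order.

|G| = 4 = 2². By Lagrange's theorem the order of any subgroup divides 4; the divisors of 4 are 1, 2, 4.

Answer: 1, 2, 4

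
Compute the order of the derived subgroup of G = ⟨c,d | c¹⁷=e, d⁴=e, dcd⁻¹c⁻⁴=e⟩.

G' = [G, G] is generated by all commutators. The generator-pair commutators are: [c, d] = c¹⁴.
The subgroup they normally generate is {e, c, c², c³, c⁴, c⁵, c⁶, c⁷, c⁸, c⁹, c¹⁰, c¹¹, c¹², c¹³, c¹⁴, c¹⁵, c¹⁶}, of order 17.
Check: |G/G'| = 68/17 = 4 is the order of the abelianisation.

Answer: 17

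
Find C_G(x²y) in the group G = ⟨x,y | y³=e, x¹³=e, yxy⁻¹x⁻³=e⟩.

⟨x²y⟩ ⊆ C_G(x²y) since powers of x²y commute with x²y; so |C_G(x²y)| ≥ |⟨x²y⟩| = 3.
By orbit–stabilizer, |C_G(x²y)| = |G| / |conj. class of x²y| = 39 / 13 = 3.
The 3 elements commuting with x²y are {e, x²y, x⁸y²}.

Answer: {e, x²y, x⁸y²}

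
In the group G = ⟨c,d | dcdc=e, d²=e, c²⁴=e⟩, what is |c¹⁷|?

Compute successive powers until reaching e:
  (c¹⁷)¹ = c¹⁷, (c¹⁷)² = c¹⁰, (c¹⁷)³ = c³, (c¹⁷)⁴ = c²⁰, (c¹⁷)⁵ = c¹³, (c¹⁷)⁶ = c⁶, (c¹⁷)⁷ = c²³, (c¹⁷)⁸ = c¹⁶, (c¹⁷)⁹ = c⁹, (c¹⁷)¹⁰ = c², (c¹⁷)¹¹ = c¹⁹, (c¹⁷)¹² = c¹², (c¹⁷)¹³ = c⁵, (c¹⁷)¹⁴ = c²², (c¹⁷)¹⁵ = c¹⁵, (c¹⁷)¹⁶ = c⁸, (c¹⁷)¹⁷ = c, (c¹⁷)¹⁸ = c¹⁸, (c¹⁷)¹⁹ = c¹¹, (c¹⁷)²⁰ = c⁴, (c¹⁷)²¹ = c²¹, (c¹⁷)²² = c¹⁴, (c¹⁷)²³ = c⁷, (c¹⁷)²⁴ = e.
The smallest positive k with (c¹⁷)ᵏ = e is 24.

Answer: 24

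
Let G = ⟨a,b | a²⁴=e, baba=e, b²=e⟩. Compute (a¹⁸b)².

Compute successive powers of (a¹⁸b), reducing at each step:
  (a¹⁸b)²: (a¹⁸b) · a¹⁸ = b;   b · b = e

Answer: e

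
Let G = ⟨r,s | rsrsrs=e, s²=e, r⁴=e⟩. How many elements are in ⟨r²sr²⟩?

|⟨r²sr²⟩| equals the order of r²sr². Compute successive powers until reaching e:
  (r²sr²)¹ = r²sr², (r²sr²)² = e.
The smallest positive k with (r²sr²)ᵏ = e is 2, so |⟨r²sr²⟩| = 2.

Answer: 2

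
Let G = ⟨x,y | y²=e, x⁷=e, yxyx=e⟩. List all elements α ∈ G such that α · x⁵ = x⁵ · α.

⟨x⁵⟩ ⊆ C_G(x⁵) since powers of x⁵ commute with x⁵; so |C_G(x⁵)| ≥ |⟨x⁵⟩| = 7.
By orbit–stabilizer, |C_G(x⁵)| = |G| / |conj. class of x⁵| = 14 / 2 = 7.
The 7 elements commuting with x⁵ are {e, x, x², x³, x⁴, x⁵, x⁶}.

Answer: {e, x, x², x³, x⁴, x⁵, x⁶}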